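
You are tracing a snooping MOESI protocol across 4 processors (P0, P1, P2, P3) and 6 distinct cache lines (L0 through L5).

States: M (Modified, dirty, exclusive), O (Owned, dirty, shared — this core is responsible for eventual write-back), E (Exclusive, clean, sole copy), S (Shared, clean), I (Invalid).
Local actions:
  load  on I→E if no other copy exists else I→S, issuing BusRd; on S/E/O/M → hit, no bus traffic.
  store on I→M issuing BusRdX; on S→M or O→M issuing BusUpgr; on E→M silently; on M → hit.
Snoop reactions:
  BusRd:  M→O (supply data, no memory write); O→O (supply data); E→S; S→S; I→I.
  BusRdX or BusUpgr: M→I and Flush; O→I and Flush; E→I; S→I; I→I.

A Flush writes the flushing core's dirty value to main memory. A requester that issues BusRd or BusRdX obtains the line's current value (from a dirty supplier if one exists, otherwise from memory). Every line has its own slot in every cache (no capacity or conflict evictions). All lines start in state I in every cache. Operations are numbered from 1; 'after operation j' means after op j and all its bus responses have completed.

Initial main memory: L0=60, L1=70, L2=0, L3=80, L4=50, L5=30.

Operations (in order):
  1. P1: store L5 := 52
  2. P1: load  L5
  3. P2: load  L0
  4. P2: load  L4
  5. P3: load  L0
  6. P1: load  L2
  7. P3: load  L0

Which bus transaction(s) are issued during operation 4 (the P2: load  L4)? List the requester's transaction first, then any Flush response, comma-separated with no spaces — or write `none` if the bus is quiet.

bus = BusRd

1. P1: store L5 := 52  bus=[BusRdX]  L5: P0=I P1=M P2=I P3=I  mem[L5]=30
2. P1: load  L5  bus=[-]  L5: P0=I P1=M P2=I P3=I  mem[L5]=30
3. P2: load  L0  bus=[BusRd]  L0: P0=I P1=I P2=E P3=I  mem[L0]=60
4. P2: load  L4  bus=[BusRd]  L4: P0=I P1=I P2=E P3=I  mem[L4]=50
5. P3: load  L0  bus=[BusRd]  L0: P0=I P1=I P2=S P3=S  mem[L0]=60
6. P1: load  L2  bus=[BusRd]  L2: P0=I P1=E P2=I P3=I  mem[L2]=0
7. P3: load  L0  bus=[-]  L0: P0=I P1=I P2=S P3=S  mem[L0]=60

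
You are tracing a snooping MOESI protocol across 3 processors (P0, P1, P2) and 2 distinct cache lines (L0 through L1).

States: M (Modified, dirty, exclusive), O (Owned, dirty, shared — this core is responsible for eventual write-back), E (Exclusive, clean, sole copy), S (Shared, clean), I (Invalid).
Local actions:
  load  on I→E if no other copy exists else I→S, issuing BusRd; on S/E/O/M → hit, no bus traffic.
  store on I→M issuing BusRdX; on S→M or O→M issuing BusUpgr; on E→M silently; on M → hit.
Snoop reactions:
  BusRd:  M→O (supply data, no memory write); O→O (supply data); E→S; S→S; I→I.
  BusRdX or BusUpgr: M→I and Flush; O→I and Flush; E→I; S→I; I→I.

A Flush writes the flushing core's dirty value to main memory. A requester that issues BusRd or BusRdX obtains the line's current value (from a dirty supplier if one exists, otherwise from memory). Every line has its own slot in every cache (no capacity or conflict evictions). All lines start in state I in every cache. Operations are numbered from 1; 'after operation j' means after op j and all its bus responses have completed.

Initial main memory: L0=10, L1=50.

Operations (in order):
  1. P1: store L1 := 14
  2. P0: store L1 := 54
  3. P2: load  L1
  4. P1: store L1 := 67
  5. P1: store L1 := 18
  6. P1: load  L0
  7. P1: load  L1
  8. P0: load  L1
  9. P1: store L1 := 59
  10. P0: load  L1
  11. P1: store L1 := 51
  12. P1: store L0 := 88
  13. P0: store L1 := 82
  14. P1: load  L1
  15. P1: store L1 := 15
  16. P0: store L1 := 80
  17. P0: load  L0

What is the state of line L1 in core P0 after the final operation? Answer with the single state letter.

1. P1: store L1 := 14  bus=[BusRdX]  L1: P0=I P1=M P2=I  mem[L1]=50
2. P0: store L1 := 54  bus=[BusRdX,Flush]  L1: P0=M P1=I P2=I  mem[L1]=14
3. P2: load  L1  bus=[BusRd]  L1: P0=O P1=I P2=S  mem[L1]=14
4. P1: store L1 := 67  bus=[BusRdX,Flush]  L1: P0=I P1=M P2=I  mem[L1]=54
5. P1: store L1 := 18  bus=[-]  L1: P0=I P1=M P2=I  mem[L1]=54
6. P1: load  L0  bus=[BusRd]  L0: P0=I P1=E P2=I  mem[L0]=10
7. P1: load  L1  bus=[-]  L1: P0=I P1=M P2=I  mem[L1]=54
8. P0: load  L1  bus=[BusRd]  L1: P0=S P1=O P2=I  mem[L1]=54
9. P1: store L1 := 59  bus=[BusUpgr]  L1: P0=I P1=M P2=I  mem[L1]=54
10. P0: load  L1  bus=[BusRd]  L1: P0=S P1=O P2=I  mem[L1]=54
11. P1: store L1 := 51  bus=[BusUpgr]  L1: P0=I P1=M P2=I  mem[L1]=54
12. P1: store L0 := 88  bus=[-]  L0: P0=I P1=M P2=I  mem[L0]=10
13. P0: store L1 := 82  bus=[BusRdX,Flush]  L1: P0=M P1=I P2=I  mem[L1]=51
14. P1: load  L1  bus=[BusRd]  L1: P0=O P1=S P2=I  mem[L1]=51
15. P1: store L1 := 15  bus=[BusUpgr,Flush]  L1: P0=I P1=M P2=I  mem[L1]=82
16. P0: store L1 := 80  bus=[BusRdX,Flush]  L1: P0=M P1=I P2=I  mem[L1]=15
17. P0: load  L0  bus=[BusRd]  L0: P0=S P1=O P2=I  mem[L0]=10

state = M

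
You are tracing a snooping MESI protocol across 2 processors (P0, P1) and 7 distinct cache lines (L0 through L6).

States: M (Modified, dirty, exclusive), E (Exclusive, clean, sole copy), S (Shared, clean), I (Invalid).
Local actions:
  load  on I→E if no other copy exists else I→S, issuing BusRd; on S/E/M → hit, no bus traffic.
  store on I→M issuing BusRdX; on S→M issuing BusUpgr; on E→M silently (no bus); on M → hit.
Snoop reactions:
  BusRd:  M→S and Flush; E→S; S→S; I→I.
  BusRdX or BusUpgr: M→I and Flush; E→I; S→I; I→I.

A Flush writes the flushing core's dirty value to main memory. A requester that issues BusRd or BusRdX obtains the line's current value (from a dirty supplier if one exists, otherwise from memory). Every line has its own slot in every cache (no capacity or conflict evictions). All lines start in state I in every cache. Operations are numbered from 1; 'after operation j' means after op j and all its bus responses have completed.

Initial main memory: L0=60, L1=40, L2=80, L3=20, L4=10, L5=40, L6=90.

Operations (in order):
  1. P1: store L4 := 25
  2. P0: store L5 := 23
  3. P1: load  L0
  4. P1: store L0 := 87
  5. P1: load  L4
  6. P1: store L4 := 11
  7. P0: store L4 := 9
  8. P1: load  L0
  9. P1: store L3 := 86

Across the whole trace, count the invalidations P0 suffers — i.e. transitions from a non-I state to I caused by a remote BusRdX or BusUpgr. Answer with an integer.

invalidations = 0

  op1 P1: store L4 := 25 → I/M on L4; bus BusRdX; mem=10
  op2 P0: store L5 := 23 → M/I on L5; bus BusRdX; mem=40
  op3 P1: load  L0 → I/E on L0; bus BusRd; mem=60
  op4 P1: store L0 := 87 → I/M on L0; bus (none); mem=60
  op5 P1: load  L4 → I/M on L4; bus (none); mem=10
  op6 P1: store L4 := 11 → I/M on L4; bus (none); mem=10
  op7 P0: store L4 := 9 → M/I on L4; bus BusRdX Flush; mem=11
  op8 P1: load  L0 → I/M on L0; bus (none); mem=60
  op9 P1: store L3 := 86 → I/M on L3; bus BusRdX; mem=20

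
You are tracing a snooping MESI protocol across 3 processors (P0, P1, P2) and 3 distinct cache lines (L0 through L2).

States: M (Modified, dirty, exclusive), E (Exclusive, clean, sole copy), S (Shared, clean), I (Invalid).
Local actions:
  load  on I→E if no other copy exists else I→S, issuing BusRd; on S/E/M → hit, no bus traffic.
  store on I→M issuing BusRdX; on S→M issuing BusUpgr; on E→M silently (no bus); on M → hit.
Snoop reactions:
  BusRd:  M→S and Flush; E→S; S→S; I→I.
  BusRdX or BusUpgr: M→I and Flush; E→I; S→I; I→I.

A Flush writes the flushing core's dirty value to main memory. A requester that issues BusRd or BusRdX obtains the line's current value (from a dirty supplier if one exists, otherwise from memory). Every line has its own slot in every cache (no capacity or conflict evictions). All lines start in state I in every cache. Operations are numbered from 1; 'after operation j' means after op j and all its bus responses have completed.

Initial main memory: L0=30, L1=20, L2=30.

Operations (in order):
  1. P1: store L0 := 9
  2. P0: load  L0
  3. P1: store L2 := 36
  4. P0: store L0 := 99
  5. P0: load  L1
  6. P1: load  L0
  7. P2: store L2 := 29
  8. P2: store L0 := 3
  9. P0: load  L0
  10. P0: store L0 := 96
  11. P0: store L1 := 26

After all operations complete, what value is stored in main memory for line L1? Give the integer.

memory[L1] = 20

1. P1: store L0 := 9  bus=[BusRdX]  L0: P0=I P1=M P2=I  mem[L0]=30
2. P0: load  L0  bus=[BusRd,Flush]  L0: P0=S P1=S P2=I  mem[L0]=9
3. P1: store L2 := 36  bus=[BusRdX]  L2: P0=I P1=M P2=I  mem[L2]=30
4. P0: store L0 := 99  bus=[BusUpgr]  L0: P0=M P1=I P2=I  mem[L0]=9
5. P0: load  L1  bus=[BusRd]  L1: P0=E P1=I P2=I  mem[L1]=20
6. P1: load  L0  bus=[BusRd,Flush]  L0: P0=S P1=S P2=I  mem[L0]=99
7. P2: store L2 := 29  bus=[BusRdX,Flush]  L2: P0=I P1=I P2=M  mem[L2]=36
8. P2: store L0 := 3  bus=[BusRdX]  L0: P0=I P1=I P2=M  mem[L0]=99
9. P0: load  L0  bus=[BusRd,Flush]  L0: P0=S P1=I P2=S  mem[L0]=3
10. P0: store L0 := 96  bus=[BusUpgr]  L0: P0=M P1=I P2=I  mem[L0]=3
11. P0: store L1 := 26  bus=[-]  L1: P0=M P1=I P2=I  mem[L1]=20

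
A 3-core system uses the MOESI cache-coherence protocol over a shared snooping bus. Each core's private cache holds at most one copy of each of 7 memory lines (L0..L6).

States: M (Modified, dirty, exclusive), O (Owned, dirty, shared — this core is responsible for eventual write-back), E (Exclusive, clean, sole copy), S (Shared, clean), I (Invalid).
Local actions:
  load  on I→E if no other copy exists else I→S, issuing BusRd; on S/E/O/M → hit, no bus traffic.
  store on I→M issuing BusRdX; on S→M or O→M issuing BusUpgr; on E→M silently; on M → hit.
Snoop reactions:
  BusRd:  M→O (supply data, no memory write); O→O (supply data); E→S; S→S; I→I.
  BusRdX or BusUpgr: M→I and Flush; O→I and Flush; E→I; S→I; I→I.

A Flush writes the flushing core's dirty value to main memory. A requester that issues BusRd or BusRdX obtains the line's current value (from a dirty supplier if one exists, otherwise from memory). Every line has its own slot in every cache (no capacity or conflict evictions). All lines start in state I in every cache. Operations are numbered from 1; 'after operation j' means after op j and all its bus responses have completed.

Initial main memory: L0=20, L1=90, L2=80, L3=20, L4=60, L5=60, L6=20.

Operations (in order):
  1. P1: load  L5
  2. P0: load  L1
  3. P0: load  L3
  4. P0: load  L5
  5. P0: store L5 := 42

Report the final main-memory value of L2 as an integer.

  op1 P1: load  L5 → I/E/I on L5; bus BusRd; mem=60
  op2 P0: load  L1 → E/I/I on L1; bus BusRd; mem=90
  op3 P0: load  L3 → E/I/I on L3; bus BusRd; mem=20
  op4 P0: load  L5 → S/S/I on L5; bus BusRd; mem=60
  op5 P0: store L5 := 42 → M/I/I on L5; bus BusUpgr; mem=60

memory[L2] = 80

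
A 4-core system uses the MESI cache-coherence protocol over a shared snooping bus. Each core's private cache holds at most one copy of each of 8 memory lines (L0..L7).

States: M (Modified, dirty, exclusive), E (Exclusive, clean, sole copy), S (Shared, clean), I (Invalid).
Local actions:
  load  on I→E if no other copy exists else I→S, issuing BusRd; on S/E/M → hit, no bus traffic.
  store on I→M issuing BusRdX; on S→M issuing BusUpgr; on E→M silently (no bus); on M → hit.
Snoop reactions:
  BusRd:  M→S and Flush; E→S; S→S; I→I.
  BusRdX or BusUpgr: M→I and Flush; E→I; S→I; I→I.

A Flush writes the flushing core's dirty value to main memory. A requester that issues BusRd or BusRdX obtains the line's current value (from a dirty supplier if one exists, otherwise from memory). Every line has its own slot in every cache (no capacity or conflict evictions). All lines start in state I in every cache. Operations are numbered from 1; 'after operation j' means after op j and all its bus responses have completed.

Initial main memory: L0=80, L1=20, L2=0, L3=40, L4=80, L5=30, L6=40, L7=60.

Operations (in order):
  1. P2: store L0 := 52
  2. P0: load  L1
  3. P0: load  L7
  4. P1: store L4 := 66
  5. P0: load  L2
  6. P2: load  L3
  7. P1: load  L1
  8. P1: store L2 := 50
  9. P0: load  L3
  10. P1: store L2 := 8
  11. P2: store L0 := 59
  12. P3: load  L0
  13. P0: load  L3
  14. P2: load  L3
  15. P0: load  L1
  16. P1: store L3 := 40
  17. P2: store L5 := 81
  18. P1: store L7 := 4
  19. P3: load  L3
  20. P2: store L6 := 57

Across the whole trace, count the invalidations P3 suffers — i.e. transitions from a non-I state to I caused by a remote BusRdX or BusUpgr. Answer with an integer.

1. P2: store L0 := 52  bus=[BusRdX]  L0: P0=I P1=I P2=M P3=I  mem[L0]=80
2. P0: load  L1  bus=[BusRd]  L1: P0=E P1=I P2=I P3=I  mem[L1]=20
3. P0: load  L7  bus=[BusRd]  L7: P0=E P1=I P2=I P3=I  mem[L7]=60
4. P1: store L4 := 66  bus=[BusRdX]  L4: P0=I P1=M P2=I P3=I  mem[L4]=80
5. P0: load  L2  bus=[BusRd]  L2: P0=E P1=I P2=I P3=I  mem[L2]=0
6. P2: load  L3  bus=[BusRd]  L3: P0=I P1=I P2=E P3=I  mem[L3]=40
7. P1: load  L1  bus=[BusRd]  L1: P0=S P1=S P2=I P3=I  mem[L1]=20
8. P1: store L2 := 50  bus=[BusRdX]  L2: P0=I P1=M P2=I P3=I  mem[L2]=0
9. P0: load  L3  bus=[BusRd]  L3: P0=S P1=I P2=S P3=I  mem[L3]=40
10. P1: store L2 := 8  bus=[-]  L2: P0=I P1=M P2=I P3=I  mem[L2]=0
11. P2: store L0 := 59  bus=[-]  L0: P0=I P1=I P2=M P3=I  mem[L0]=80
12. P3: load  L0  bus=[BusRd,Flush]  L0: P0=I P1=I P2=S P3=S  mem[L0]=59
13. P0: load  L3  bus=[-]  L3: P0=S P1=I P2=S P3=I  mem[L3]=40
14. P2: load  L3  bus=[-]  L3: P0=S P1=I P2=S P3=I  mem[L3]=40
15. P0: load  L1  bus=[-]  L1: P0=S P1=S P2=I P3=I  mem[L1]=20
16. P1: store L3 := 40  bus=[BusRdX]  L3: P0=I P1=M P2=I P3=I  mem[L3]=40
17. P2: store L5 := 81  bus=[BusRdX]  L5: P0=I P1=I P2=M P3=I  mem[L5]=30
18. P1: store L7 := 4  bus=[BusRdX]  L7: P0=I P1=M P2=I P3=I  mem[L7]=60
19. P3: load  L3  bus=[BusRd,Flush]  L3: P0=I P1=S P2=I P3=S  mem[L3]=40
20. P2: store L6 := 57  bus=[BusRdX]  L6: P0=I P1=I P2=M P3=I  mem[L6]=40

invalidations = 0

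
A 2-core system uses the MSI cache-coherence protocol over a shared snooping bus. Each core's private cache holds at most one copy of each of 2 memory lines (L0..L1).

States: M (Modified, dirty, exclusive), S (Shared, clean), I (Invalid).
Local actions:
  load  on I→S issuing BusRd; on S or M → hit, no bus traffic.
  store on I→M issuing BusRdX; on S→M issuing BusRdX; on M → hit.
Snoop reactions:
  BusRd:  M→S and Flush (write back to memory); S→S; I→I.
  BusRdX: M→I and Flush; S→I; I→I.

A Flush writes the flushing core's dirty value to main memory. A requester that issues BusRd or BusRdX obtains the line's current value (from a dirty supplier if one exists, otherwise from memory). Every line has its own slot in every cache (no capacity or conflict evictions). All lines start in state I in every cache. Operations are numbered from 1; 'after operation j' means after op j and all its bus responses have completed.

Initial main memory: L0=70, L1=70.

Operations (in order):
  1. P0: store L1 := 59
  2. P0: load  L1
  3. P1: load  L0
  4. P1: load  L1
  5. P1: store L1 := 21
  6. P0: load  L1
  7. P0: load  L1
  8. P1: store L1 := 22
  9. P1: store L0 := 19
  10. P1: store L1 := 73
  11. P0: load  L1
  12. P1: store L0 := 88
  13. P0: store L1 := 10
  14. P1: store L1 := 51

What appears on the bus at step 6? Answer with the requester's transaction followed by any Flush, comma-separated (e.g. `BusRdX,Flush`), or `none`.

  op1 P0: store L1 := 59 → M/I on L1; bus BusRdX; mem=70
  op2 P0: load  L1 → M/I on L1; bus (none); mem=70
  op3 P1: load  L0 → I/S on L0; bus BusRd; mem=70
  op4 P1: load  L1 → S/S on L1; bus BusRd Flush; mem=59
  op5 P1: store L1 := 21 → I/M on L1; bus BusRdX; mem=59
  op6 P0: load  L1 → S/S on L1; bus BusRd Flush; mem=21
  op7 P0: load  L1 → S/S on L1; bus (none); mem=21
  op8 P1: store L1 := 22 → I/M on L1; bus BusRdX; mem=21
  op9 P1: store L0 := 19 → I/M on L0; bus BusRdX; mem=70
  op10 P1: store L1 := 73 → I/M on L1; bus (none); mem=21
  op11 P0: load  L1 → S/S on L1; bus BusRd Flush; mem=73
  op12 P1: store L0 := 88 → I/M on L0; bus (none); mem=70
  op13 P0: store L1 := 10 → M/I on L1; bus BusRdX; mem=73
  op14 P1: store L1 := 51 → I/M on L1; bus BusRdX Flush; mem=10

bus = BusRd,Flush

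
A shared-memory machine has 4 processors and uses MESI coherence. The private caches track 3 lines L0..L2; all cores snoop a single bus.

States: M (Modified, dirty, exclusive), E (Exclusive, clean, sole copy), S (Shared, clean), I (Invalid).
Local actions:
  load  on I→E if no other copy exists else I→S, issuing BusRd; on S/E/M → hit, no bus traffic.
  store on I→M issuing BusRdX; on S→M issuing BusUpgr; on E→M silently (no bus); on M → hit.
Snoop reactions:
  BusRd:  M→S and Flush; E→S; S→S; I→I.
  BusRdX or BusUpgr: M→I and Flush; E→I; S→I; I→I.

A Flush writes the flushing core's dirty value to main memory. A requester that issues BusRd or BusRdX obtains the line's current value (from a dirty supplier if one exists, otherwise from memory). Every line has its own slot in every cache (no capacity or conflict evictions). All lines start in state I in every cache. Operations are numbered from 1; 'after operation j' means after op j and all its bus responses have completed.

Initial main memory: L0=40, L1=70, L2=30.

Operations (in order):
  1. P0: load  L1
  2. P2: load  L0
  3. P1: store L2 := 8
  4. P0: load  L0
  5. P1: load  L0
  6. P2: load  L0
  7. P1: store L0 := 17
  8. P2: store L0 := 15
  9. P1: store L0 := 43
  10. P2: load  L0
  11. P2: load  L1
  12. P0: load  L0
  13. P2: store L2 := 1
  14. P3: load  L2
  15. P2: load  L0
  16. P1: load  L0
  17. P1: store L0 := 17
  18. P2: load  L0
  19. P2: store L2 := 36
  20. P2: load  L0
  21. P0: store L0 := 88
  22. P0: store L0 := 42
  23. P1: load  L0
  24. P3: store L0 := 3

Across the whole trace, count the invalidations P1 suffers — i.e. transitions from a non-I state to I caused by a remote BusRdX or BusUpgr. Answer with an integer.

invalidations = 4

step 1: P0: load  L1  ⟶  EIII  (L1)  txn=BusRd  M[L1]=70
step 2: P2: load  L0  ⟶  IIEI  (L0)  txn=BusRd  M[L0]=40
step 3: P1: store L2 := 8  ⟶  IMII  (L2)  txn=BusRdX  M[L2]=30
step 4: P0: load  L0  ⟶  SISI  (L0)  txn=BusRd  M[L0]=40
step 5: P1: load  L0  ⟶  SSSI  (L0)  txn=BusRd  M[L0]=40
step 6: P2: load  L0  ⟶  SSSI  (L0)  txn=∅  M[L0]=40
step 7: P1: store L0 := 17  ⟶  IMII  (L0)  txn=BusUpgr  M[L0]=40
step 8: P2: store L0 := 15  ⟶  IIMI  (L0)  txn=BusRdX+Flush  M[L0]=17
step 9: P1: store L0 := 43  ⟶  IMII  (L0)  txn=BusRdX+Flush  M[L0]=15
step 10: P2: load  L0  ⟶  ISSI  (L0)  txn=BusRd+Flush  M[L0]=43
step 11: P2: load  L1  ⟶  SISI  (L1)  txn=BusRd  M[L1]=70
step 12: P0: load  L0  ⟶  SSSI  (L0)  txn=BusRd  M[L0]=43
step 13: P2: store L2 := 1  ⟶  IIMI  (L2)  txn=BusRdX+Flush  M[L2]=8
step 14: P3: load  L2  ⟶  IISS  (L2)  txn=BusRd+Flush  M[L2]=1
step 15: P2: load  L0  ⟶  SSSI  (L0)  txn=∅  M[L0]=43
step 16: P1: load  L0  ⟶  SSSI  (L0)  txn=∅  M[L0]=43
step 17: P1: store L0 := 17  ⟶  IMII  (L0)  txn=BusUpgr  M[L0]=43
step 18: P2: load  L0  ⟶  ISSI  (L0)  txn=BusRd+Flush  M[L0]=17
step 19: P2: store L2 := 36  ⟶  IIMI  (L2)  txn=BusUpgr  M[L2]=1
step 20: P2: load  L0  ⟶  ISSI  (L0)  txn=∅  M[L0]=17
step 21: P0: store L0 := 88  ⟶  MIII  (L0)  txn=BusRdX  M[L0]=17
step 22: P0: store L0 := 42  ⟶  MIII  (L0)  txn=∅  M[L0]=17
step 23: P1: load  L0  ⟶  SSII  (L0)  txn=BusRd+Flush  M[L0]=42
step 24: P3: store L0 := 3  ⟶  IIIM  (L0)  txn=BusRdX  M[L0]=42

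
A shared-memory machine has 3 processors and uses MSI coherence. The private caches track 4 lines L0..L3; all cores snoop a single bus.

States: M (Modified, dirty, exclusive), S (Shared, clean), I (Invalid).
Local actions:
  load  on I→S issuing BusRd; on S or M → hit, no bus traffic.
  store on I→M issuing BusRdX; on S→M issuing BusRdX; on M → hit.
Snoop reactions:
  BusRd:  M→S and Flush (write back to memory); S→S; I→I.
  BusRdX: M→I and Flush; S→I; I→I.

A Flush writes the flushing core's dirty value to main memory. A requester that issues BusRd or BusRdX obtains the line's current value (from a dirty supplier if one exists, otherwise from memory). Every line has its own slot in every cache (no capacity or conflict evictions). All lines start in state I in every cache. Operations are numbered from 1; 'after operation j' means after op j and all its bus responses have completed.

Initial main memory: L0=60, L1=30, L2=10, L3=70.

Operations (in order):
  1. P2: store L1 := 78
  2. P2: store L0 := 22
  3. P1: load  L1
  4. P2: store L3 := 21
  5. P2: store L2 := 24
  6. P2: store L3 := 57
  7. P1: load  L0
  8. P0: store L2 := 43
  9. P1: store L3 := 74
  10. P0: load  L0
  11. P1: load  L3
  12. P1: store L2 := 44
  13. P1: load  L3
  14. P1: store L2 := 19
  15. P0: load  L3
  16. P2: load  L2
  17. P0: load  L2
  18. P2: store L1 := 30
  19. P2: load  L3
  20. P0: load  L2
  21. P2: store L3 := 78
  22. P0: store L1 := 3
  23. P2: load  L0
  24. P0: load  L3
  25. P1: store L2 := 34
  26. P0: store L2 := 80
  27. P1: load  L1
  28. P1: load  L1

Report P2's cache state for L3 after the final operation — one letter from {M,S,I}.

[1] P2: store L1 := 78 | P0:I, P1:I, P2:M(78) | bus: BusRdX
[2] P2: store L0 := 22 | P0:I, P1:I, P2:M(22) | bus: BusRdX
[3] P1: load  L1 | P0:I, P1:S(78), P2:S(78) | bus: BusRd,Flush
[4] P2: store L3 := 21 | P0:I, P1:I, P2:M(21) | bus: BusRdX
[5] P2: store L2 := 24 | P0:I, P1:I, P2:M(24) | bus: BusRdX
[6] P2: store L3 := 57 | P0:I, P1:I, P2:M(57) | bus: none
[7] P1: load  L0 | P0:I, P1:S(22), P2:S(22) | bus: BusRd,Flush
[8] P0: store L2 := 43 | P0:M(43), P1:I, P2:I | bus: BusRdX,Flush
[9] P1: store L3 := 74 | P0:I, P1:M(74), P2:I | bus: BusRdX,Flush
[10] P0: load  L0 | P0:S(22), P1:S(22), P2:S(22) | bus: BusRd
[11] P1: load  L3 | P0:I, P1:M(74), P2:I | bus: none
[12] P1: store L2 := 44 | P0:I, P1:M(44), P2:I | bus: BusRdX,Flush
[13] P1: load  L3 | P0:I, P1:M(74), P2:I | bus: none
[14] P1: store L2 := 19 | P0:I, P1:M(19), P2:I | bus: none
[15] P0: load  L3 | P0:S(74), P1:S(74), P2:I | bus: BusRd,Flush
[16] P2: load  L2 | P0:I, P1:S(19), P2:S(19) | bus: BusRd,Flush
[17] P0: load  L2 | P0:S(19), P1:S(19), P2:S(19) | bus: BusRd
[18] P2: store L1 := 30 | P0:I, P1:I, P2:M(30) | bus: BusRdX
[19] P2: load  L3 | P0:S(74), P1:S(74), P2:S(74) | bus: BusRd
[20] P0: load  L2 | P0:S(19), P1:S(19), P2:S(19) | bus: none
[21] P2: store L3 := 78 | P0:I, P1:I, P2:M(78) | bus: BusRdX
[22] P0: store L1 := 3 | P0:M(3), P1:I, P2:I | bus: BusRdX,Flush
[23] P2: load  L0 | P0:S(22), P1:S(22), P2:S(22) | bus: none
[24] P0: load  L3 | P0:S(78), P1:I, P2:S(78) | bus: BusRd,Flush
[25] P1: store L2 := 34 | P0:I, P1:M(34), P2:I | bus: BusRdX
[26] P0: store L2 := 80 | P0:M(80), P1:I, P2:I | bus: BusRdX,Flush
[27] P1: load  L1 | P0:S(3), P1:S(3), P2:I | bus: BusRd,Flush
[28] P1: load  L1 | P0:S(3), P1:S(3), P2:I | bus: none

state = S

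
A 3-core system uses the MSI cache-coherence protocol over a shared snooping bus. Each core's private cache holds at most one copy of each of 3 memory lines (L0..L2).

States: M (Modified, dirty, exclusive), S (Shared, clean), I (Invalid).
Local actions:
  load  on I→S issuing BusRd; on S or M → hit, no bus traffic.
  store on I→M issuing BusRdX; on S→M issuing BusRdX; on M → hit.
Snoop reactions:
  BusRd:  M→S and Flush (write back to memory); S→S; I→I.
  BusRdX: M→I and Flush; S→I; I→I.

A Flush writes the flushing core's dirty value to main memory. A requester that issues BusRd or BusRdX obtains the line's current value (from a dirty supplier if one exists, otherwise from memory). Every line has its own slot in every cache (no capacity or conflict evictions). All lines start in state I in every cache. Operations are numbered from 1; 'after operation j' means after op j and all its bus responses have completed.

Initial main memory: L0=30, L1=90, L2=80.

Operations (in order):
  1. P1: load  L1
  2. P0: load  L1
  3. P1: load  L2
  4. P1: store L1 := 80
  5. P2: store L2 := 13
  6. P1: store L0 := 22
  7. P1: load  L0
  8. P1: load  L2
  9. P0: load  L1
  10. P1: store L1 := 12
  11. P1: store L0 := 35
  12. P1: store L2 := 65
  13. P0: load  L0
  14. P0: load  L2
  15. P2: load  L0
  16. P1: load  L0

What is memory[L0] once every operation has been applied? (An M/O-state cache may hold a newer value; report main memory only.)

memory[L0] = 35

step 1: P1: load  L1  ⟶  ISI  (L1)  txn=BusRd  M[L1]=90
step 2: P0: load  L1  ⟶  SSI  (L1)  txn=BusRd  M[L1]=90
step 3: P1: load  L2  ⟶  ISI  (L2)  txn=BusRd  M[L2]=80
step 4: P1: store L1 := 80  ⟶  IMI  (L1)  txn=BusRdX  M[L1]=90
step 5: P2: store L2 := 13  ⟶  IIM  (L2)  txn=BusRdX  M[L2]=80
step 6: P1: store L0 := 22  ⟶  IMI  (L0)  txn=BusRdX  M[L0]=30
step 7: P1: load  L0  ⟶  IMI  (L0)  txn=∅  M[L0]=30
step 8: P1: load  L2  ⟶  ISS  (L2)  txn=BusRd+Flush  M[L2]=13
step 9: P0: load  L1  ⟶  SSI  (L1)  txn=BusRd+Flush  M[L1]=80
step 10: P1: store L1 := 12  ⟶  IMI  (L1)  txn=BusRdX  M[L1]=80
step 11: P1: store L0 := 35  ⟶  IMI  (L0)  txn=∅  M[L0]=30
step 12: P1: store L2 := 65  ⟶  IMI  (L2)  txn=BusRdX  M[L2]=13
step 13: P0: load  L0  ⟶  SSI  (L0)  txn=BusRd+Flush  M[L0]=35
step 14: P0: load  L2  ⟶  SSI  (L2)  txn=BusRd+Flush  M[L2]=65
step 15: P2: load  L0  ⟶  SSS  (L0)  txn=BusRd  M[L0]=35
step 16: P1: load  L0  ⟶  SSS  (L0)  txn=∅  M[L0]=35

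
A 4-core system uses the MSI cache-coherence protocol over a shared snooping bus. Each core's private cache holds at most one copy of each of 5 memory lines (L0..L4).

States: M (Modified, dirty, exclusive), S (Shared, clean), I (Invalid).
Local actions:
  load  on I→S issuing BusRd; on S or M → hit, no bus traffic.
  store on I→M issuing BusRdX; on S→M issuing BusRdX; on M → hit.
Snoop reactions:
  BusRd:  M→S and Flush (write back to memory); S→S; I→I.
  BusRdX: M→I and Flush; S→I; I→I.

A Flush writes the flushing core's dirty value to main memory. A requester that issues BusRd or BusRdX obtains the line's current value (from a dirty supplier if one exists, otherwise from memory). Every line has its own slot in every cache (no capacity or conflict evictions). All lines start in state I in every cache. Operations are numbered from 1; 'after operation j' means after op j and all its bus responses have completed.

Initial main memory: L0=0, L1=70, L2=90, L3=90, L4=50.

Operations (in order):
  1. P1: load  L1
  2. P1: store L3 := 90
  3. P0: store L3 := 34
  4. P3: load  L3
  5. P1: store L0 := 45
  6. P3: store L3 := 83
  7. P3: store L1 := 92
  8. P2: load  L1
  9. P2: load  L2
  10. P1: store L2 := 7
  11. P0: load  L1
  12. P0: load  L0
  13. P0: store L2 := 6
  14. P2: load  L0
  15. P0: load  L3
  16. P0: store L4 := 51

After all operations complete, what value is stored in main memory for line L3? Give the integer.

  op1 P1: load  L1 → I/S/I/I on L1; bus BusRd; mem=70
  op2 P1: store L3 := 90 → I/M/I/I on L3; bus BusRdX; mem=90
  op3 P0: store L3 := 34 → M/I/I/I on L3; bus BusRdX Flush; mem=90
  op4 P3: load  L3 → S/I/I/S on L3; bus BusRd Flush; mem=34
  op5 P1: store L0 := 45 → I/M/I/I on L0; bus BusRdX; mem=0
  op6 P3: store L3 := 83 → I/I/I/M on L3; bus BusRdX; mem=34
  op7 P3: store L1 := 92 → I/I/I/M on L1; bus BusRdX; mem=70
  op8 P2: load  L1 → I/I/S/S on L1; bus BusRd Flush; mem=92
  op9 P2: load  L2 → I/I/S/I on L2; bus BusRd; mem=90
  op10 P1: store L2 := 7 → I/M/I/I on L2; bus BusRdX; mem=90
  op11 P0: load  L1 → S/I/S/S on L1; bus BusRd; mem=92
  op12 P0: load  L0 → S/S/I/I on L0; bus BusRd Flush; mem=45
  op13 P0: store L2 := 6 → M/I/I/I on L2; bus BusRdX Flush; mem=7
  op14 P2: load  L0 → S/S/S/I on L0; bus BusRd; mem=45
  op15 P0: load  L3 → S/I/I/S on L3; bus BusRd Flush; mem=83
  op16 P0: store L4 := 51 → M/I/I/I on L4; bus BusRdX; mem=50

memory[L3] = 83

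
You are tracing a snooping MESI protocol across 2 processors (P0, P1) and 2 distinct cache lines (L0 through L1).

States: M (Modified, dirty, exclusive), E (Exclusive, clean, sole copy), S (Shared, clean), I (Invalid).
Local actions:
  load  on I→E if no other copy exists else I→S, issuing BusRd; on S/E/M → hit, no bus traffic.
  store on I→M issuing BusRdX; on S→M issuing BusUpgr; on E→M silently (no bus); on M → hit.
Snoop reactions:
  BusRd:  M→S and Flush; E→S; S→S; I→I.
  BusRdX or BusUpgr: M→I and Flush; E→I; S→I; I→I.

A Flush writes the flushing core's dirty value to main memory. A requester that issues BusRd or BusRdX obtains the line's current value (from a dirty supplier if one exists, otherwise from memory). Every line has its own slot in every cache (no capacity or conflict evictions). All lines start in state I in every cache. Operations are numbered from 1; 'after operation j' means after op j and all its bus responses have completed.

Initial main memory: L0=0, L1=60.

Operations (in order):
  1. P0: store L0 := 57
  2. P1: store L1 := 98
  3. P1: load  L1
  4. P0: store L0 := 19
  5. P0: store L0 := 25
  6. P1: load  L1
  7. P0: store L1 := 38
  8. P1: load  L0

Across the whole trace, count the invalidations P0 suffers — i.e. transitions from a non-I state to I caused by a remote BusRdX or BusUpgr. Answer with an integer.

step 1: P0: store L0 := 57  ⟶  MI  (L0)  txn=BusRdX  M[L0]=0
step 2: P1: store L1 := 98  ⟶  IM  (L1)  txn=BusRdX  M[L1]=60
step 3: P1: load  L1  ⟶  IM  (L1)  txn=∅  M[L1]=60
step 4: P0: store L0 := 19  ⟶  MI  (L0)  txn=∅  M[L0]=0
step 5: P0: store L0 := 25  ⟶  MI  (L0)  txn=∅  M[L0]=0
step 6: P1: load  L1  ⟶  IM  (L1)  txn=∅  M[L1]=60
step 7: P0: store L1 := 38  ⟶  MI  (L1)  txn=BusRdX+Flush  M[L1]=98
step 8: P1: load  L0  ⟶  SS  (L0)  txn=BusRd+Flush  M[L0]=25

invalidations = 0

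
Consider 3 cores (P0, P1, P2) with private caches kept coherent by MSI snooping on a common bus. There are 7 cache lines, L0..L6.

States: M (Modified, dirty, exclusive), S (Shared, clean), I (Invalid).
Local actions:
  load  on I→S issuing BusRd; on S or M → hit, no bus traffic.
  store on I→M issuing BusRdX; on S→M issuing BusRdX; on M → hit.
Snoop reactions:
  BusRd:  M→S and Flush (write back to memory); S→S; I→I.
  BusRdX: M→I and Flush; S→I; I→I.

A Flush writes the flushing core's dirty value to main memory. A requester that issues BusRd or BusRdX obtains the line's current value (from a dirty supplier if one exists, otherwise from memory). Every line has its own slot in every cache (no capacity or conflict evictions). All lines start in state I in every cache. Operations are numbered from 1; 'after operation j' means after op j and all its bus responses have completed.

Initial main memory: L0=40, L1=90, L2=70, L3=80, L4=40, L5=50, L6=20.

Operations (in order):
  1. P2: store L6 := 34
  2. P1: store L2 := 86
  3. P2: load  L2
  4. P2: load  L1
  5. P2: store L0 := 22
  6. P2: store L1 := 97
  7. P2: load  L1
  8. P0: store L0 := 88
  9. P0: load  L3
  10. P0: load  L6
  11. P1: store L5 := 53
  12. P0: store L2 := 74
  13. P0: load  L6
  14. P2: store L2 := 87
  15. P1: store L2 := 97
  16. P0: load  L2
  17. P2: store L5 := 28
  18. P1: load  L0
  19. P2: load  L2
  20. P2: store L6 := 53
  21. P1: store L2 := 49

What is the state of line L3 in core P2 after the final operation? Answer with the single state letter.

state = I

  op1 P2: store L6 := 34 → I/I/M on L6; bus BusRdX; mem=20
  op2 P1: store L2 := 86 → I/M/I on L2; bus BusRdX; mem=70
  op3 P2: load  L2 → I/S/S on L2; bus BusRd Flush; mem=86
  op4 P2: load  L1 → I/I/S on L1; bus BusRd; mem=90
  op5 P2: store L0 := 22 → I/I/M on L0; bus BusRdX; mem=40
  op6 P2: store L1 := 97 → I/I/M on L1; bus BusRdX; mem=90
  op7 P2: load  L1 → I/I/M on L1; bus (none); mem=90
  op8 P0: store L0 := 88 → M/I/I on L0; bus BusRdX Flush; mem=22
  op9 P0: load  L3 → S/I/I on L3; bus BusRd; mem=80
  op10 P0: load  L6 → S/I/S on L6; bus BusRd Flush; mem=34
  op11 P1: store L5 := 53 → I/M/I on L5; bus BusRdX; mem=50
  op12 P0: store L2 := 74 → M/I/I on L2; bus BusRdX; mem=86
  op13 P0: load  L6 → S/I/S on L6; bus (none); mem=34
  op14 P2: store L2 := 87 → I/I/M on L2; bus BusRdX Flush; mem=74
  op15 P1: store L2 := 97 → I/M/I on L2; bus BusRdX Flush; mem=87
  op16 P0: load  L2 → S/S/I on L2; bus BusRd Flush; mem=97
  op17 P2: store L5 := 28 → I/I/M on L5; bus BusRdX Flush; mem=53
  op18 P1: load  L0 → S/S/I on L0; bus BusRd Flush; mem=88
  op19 P2: load  L2 → S/S/S on L2; bus BusRd; mem=97
  op20 P2: store L6 := 53 → I/I/M on L6; bus BusRdX; mem=34
  op21 P1: store L2 := 49 → I/M/I on L2; bus BusRdX; mem=97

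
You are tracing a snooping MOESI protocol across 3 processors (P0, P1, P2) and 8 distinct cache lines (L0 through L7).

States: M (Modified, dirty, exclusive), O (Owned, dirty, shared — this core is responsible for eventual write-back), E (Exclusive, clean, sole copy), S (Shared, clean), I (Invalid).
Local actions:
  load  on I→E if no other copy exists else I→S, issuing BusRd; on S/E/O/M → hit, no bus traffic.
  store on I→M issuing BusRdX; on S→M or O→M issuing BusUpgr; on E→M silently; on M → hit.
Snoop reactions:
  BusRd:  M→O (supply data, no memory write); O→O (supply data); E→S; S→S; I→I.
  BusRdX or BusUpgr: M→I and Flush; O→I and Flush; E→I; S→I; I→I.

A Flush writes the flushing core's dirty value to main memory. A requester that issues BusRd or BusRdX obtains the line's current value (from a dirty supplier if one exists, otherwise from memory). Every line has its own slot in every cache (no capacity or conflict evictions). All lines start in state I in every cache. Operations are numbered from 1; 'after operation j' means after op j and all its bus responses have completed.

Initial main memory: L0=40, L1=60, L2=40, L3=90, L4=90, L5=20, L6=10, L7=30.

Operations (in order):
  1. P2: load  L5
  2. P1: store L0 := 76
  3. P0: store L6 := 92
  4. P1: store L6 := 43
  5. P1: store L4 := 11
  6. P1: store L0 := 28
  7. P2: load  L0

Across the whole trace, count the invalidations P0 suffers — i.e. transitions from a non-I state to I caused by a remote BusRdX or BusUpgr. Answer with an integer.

[1] P2: load  L5 | P0:I, P1:I, P2:E(20) | bus: BusRd
[2] P1: store L0 := 76 | P0:I, P1:M(76), P2:I | bus: BusRdX
[3] P0: store L6 := 92 | P0:M(92), P1:I, P2:I | bus: BusRdX
[4] P1: store L6 := 43 | P0:I, P1:M(43), P2:I | bus: BusRdX,Flush
[5] P1: store L4 := 11 | P0:I, P1:M(11), P2:I | bus: BusRdX
[6] P1: store L0 := 28 | P0:I, P1:M(28), P2:I | bus: none
[7] P2: load  L0 | P0:I, P1:O(28), P2:S(28) | bus: BusRd

invalidations = 1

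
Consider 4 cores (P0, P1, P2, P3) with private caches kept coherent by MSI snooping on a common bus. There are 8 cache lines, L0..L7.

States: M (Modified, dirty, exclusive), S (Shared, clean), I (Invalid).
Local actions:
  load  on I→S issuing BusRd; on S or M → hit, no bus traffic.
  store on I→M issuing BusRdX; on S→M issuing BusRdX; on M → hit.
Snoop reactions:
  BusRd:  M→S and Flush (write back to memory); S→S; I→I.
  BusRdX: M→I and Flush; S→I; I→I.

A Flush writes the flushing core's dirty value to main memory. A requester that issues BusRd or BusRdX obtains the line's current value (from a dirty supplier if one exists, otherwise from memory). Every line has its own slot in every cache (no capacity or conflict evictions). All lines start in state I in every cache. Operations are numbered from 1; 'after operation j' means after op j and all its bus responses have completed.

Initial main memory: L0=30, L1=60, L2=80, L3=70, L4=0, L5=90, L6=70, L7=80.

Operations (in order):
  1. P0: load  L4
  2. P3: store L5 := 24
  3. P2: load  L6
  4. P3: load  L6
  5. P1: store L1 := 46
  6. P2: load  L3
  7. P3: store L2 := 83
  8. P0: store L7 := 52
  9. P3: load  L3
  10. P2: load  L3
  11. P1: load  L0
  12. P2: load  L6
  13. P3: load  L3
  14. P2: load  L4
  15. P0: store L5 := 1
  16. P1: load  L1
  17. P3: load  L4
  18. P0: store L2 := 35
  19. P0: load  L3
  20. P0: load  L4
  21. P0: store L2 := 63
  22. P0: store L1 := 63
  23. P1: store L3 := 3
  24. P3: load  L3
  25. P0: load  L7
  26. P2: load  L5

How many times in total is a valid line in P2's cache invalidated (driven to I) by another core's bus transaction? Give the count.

  op1 P0: load  L4 → S/I/I/I on L4; bus BusRd; mem=0
  op2 P3: store L5 := 24 → I/I/I/M on L5; bus BusRdX; mem=90
  op3 P2: load  L6 → I/I/S/I on L6; bus BusRd; mem=70
  op4 P3: load  L6 → I/I/S/S on L6; bus BusRd; mem=70
  op5 P1: store L1 := 46 → I/M/I/I on L1; bus BusRdX; mem=60
  op6 P2: load  L3 → I/I/S/I on L3; bus BusRd; mem=70
  op7 P3: store L2 := 83 → I/I/I/M on L2; bus BusRdX; mem=80
  op8 P0: store L7 := 52 → M/I/I/I on L7; bus BusRdX; mem=80
  op9 P3: load  L3 → I/I/S/S on L3; bus BusRd; mem=70
  op10 P2: load  L3 → I/I/S/S on L3; bus (none); mem=70
  op11 P1: load  L0 → I/S/I/I on L0; bus BusRd; mem=30
  op12 P2: load  L6 → I/I/S/S on L6; bus (none); mem=70
  op13 P3: load  L3 → I/I/S/S on L3; bus (none); mem=70
  op14 P2: load  L4 → S/I/S/I on L4; bus BusRd; mem=0
  op15 P0: store L5 := 1 → M/I/I/I on L5; bus BusRdX Flush; mem=24
  op16 P1: load  L1 → I/M/I/I on L1; bus (none); mem=60
  op17 P3: load  L4 → S/I/S/S on L4; bus BusRd; mem=0
  op18 P0: store L2 := 35 → M/I/I/I on L2; bus BusRdX Flush; mem=83
  op19 P0: load  L3 → S/I/S/S on L3; bus BusRd; mem=70
  op20 P0: load  L4 → S/I/S/S on L4; bus (none); mem=0
  op21 P0: store L2 := 63 → M/I/I/I on L2; bus (none); mem=83
  op22 P0: store L1 := 63 → M/I/I/I on L1; bus BusRdX Flush; mem=46
  op23 P1: store L3 := 3 → I/M/I/I on L3; bus BusRdX; mem=70
  op24 P3: load  L3 → I/S/I/S on L3; bus BusRd Flush; mem=3
  op25 P0: load  L7 → M/I/I/I on L7; bus (none); mem=80
  op26 P2: load  L5 → S/I/S/I on L5; bus BusRd Flush; mem=1

invalidations = 1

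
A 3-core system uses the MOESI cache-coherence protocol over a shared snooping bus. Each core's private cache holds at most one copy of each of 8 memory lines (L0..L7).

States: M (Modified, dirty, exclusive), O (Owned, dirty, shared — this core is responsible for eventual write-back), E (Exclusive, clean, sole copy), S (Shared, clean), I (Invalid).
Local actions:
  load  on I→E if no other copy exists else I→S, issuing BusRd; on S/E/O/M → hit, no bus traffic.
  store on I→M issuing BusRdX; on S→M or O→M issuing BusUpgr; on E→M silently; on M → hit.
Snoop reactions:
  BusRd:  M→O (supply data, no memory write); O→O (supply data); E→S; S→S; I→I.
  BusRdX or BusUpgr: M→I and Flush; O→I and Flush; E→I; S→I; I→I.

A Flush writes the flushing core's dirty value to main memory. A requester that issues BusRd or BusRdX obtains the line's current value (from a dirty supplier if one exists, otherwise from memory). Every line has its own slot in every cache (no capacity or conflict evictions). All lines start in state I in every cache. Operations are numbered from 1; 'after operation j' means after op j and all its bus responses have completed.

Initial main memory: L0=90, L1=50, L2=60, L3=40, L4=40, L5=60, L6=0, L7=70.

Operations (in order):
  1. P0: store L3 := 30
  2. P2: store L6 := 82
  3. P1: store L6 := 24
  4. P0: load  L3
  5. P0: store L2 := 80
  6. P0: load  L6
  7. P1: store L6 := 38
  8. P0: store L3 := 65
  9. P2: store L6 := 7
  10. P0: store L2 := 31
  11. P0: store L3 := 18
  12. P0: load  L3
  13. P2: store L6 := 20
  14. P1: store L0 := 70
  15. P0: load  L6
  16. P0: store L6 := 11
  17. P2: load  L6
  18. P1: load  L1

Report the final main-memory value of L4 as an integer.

[1] P0: store L3 := 30 | P0:M(30), P1:I, P2:I | bus: BusRdX
[2] P2: store L6 := 82 | P0:I, P1:I, P2:M(82) | bus: BusRdX
[3] P1: store L6 := 24 | P0:I, P1:M(24), P2:I | bus: BusRdX,Flush
[4] P0: load  L3 | P0:M(30), P1:I, P2:I | bus: none
[5] P0: store L2 := 80 | P0:M(80), P1:I, P2:I | bus: BusRdX
[6] P0: load  L6 | P0:S(24), P1:O(24), P2:I | bus: BusRd
[7] P1: store L6 := 38 | P0:I, P1:M(38), P2:I | bus: BusUpgr
[8] P0: store L3 := 65 | P0:M(65), P1:I, P2:I | bus: none
[9] P2: store L6 := 7 | P0:I, P1:I, P2:M(7) | bus: BusRdX,Flush
[10] P0: store L2 := 31 | P0:M(31), P1:I, P2:I | bus: none
[11] P0: store L3 := 18 | P0:M(18), P1:I, P2:I | bus: none
[12] P0: load  L3 | P0:M(18), P1:I, P2:I | bus: none
[13] P2: store L6 := 20 | P0:I, P1:I, P2:M(20) | bus: none
[14] P1: store L0 := 70 | P0:I, P1:M(70), P2:I | bus: BusRdX
[15] P0: load  L6 | P0:S(20), P1:I, P2:O(20) | bus: BusRd
[16] P0: store L6 := 11 | P0:M(11), P1:I, P2:I | bus: BusUpgr,Flush
[17] P2: load  L6 | P0:O(11), P1:I, P2:S(11) | bus: BusRd
[18] P1: load  L1 | P0:I, P1:E(50), P2:I | bus: BusRd

memory[L4] = 40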